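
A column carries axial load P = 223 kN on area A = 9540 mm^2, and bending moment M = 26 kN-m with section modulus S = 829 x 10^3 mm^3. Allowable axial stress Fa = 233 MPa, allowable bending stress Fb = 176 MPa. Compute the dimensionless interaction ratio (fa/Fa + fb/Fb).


f_a = P / A = 223000.0 / 9540 = 23.3753 MPa
f_b = M / S = 26000000.0 / 829000.0 = 31.3631 MPa
Ratio = f_a / Fa + f_b / Fb
= 23.3753 / 233 + 31.3631 / 176
= 0.2785 (dimensionless)

0.2785 (dimensionless)


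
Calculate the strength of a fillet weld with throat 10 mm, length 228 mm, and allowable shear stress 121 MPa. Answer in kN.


Strength = throat * length * allowable stress
= 10 * 228 * 121 N
= 275880 N
= 275.88 kN

275.88 kN


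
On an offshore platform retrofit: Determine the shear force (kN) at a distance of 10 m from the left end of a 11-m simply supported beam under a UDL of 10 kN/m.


R_A = w * L / 2 = 10 * 11 / 2 = 55.0 kN
V(x) = R_A - w * x = 55.0 - 10 * 10
= -45.0 kN

-45.0 kN


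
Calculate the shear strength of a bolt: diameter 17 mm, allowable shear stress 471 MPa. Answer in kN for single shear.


A = pi * d^2 / 4 = pi * 17^2 / 4 = 226.9801 mm^2
V = f_v * A / 1000 = 471 * 226.9801 / 1000
= 106.9076 kN

106.9076 kN


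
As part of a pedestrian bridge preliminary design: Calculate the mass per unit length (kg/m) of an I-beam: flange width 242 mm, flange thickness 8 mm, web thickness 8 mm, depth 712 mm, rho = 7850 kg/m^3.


A_flanges = 2 * 242 * 8 = 3872 mm^2
A_web = (712 - 2 * 8) * 8 = 5568 mm^2
A_total = 3872 + 5568 = 9440 mm^2 = 0.009440 m^2
Weight = rho * A = 7850 * 0.009440 = 74.104 kg/m

74.104 kg/m


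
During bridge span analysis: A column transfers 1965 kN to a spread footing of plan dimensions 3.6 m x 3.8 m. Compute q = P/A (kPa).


A = 3.6 * 3.8 = 13.68 m^2
q = P / A = 1965 / 13.68
= 143.6404 kPa

143.6404 kPa


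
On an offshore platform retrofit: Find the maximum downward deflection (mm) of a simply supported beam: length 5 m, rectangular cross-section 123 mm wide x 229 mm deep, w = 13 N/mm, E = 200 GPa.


I = 123 * 229^3 / 12 = 123092137.25 mm^4
L = 5000.0 mm, w = 13 N/mm, E = 200000.0 MPa
delta = 5 * w * L^4 / (384 * E * I)
= 5 * 13 * 5000.0^4 / (384 * 200000.0 * 123092137.25)
= 4.2974 mm

4.2974 mm


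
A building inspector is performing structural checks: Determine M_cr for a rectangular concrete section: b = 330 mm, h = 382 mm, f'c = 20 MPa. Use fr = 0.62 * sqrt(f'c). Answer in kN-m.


fr = 0.62 * sqrt(20) = 0.62 * 4.4721 = 2.7727 MPa
I = 330 * 382^3 / 12 = 1532931620.0 mm^4
y_t = 191.0 mm
M_cr = fr * I / y_t = 2.7727 * 1532931620.0 / 191.0 N-mm
= 22.2534 kN-m

22.2534 kN-m


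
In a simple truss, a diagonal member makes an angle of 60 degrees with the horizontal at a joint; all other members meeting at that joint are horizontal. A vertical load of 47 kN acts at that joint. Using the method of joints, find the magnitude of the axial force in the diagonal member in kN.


At the joint, only the diagonal has a vertical component, so vertical equilibrium gives:
F * sin(60) = 47
F = 47 / sin(60)
= 47 / 0.866025
= 54.27 kN

54.27 kN


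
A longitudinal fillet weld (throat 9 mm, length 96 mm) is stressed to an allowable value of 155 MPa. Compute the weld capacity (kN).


Strength = throat * length * allowable stress
= 9 * 96 * 155 N
= 133920 N
= 133.92 kN

133.92 kN


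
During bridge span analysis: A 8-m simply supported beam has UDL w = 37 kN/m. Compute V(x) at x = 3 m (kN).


R_A = w * L / 2 = 37 * 8 / 2 = 148.0 kN
V(x) = R_A - w * x = 148.0 - 37 * 3
= 37.0 kN

37.0 kN


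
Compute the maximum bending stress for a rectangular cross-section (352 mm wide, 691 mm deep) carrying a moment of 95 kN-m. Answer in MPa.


I = b * h^3 / 12 = 352 * 691^3 / 12 = 9678221549.33 mm^4
y = h / 2 = 691 / 2 = 345.5 mm
M = 95 kN-m = 95000000.0 N-mm
sigma = M * y / I = 95000000.0 * 345.5 / 9678221549.33
= 3.39 MPa

3.39 MPa


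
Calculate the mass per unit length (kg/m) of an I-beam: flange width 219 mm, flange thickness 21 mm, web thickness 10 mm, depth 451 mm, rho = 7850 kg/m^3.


A_flanges = 2 * 219 * 21 = 9198 mm^2
A_web = (451 - 2 * 21) * 10 = 4090 mm^2
A_total = 9198 + 4090 = 13288 mm^2 = 0.013288 m^2
Weight = rho * A = 7850 * 0.013288 = 104.3108 kg/m

104.3108 kg/m


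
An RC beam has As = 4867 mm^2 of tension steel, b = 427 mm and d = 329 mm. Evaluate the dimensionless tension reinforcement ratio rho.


rho = As / (b * d)
= 4867 / (427 * 329)
= 4867 / 140483
= 0.034645 (dimensionless)

0.034645 (dimensionless)


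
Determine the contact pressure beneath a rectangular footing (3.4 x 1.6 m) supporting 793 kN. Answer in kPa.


A = 3.4 * 1.6 = 5.44 m^2
q = P / A = 793 / 5.44
= 145.7721 kPa

145.7721 kPa


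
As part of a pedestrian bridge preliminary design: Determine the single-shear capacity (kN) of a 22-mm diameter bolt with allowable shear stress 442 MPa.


A = pi * d^2 / 4 = pi * 22^2 / 4 = 380.1327 mm^2
V = f_v * A / 1000 = 442 * 380.1327 / 1000
= 168.0187 kN

168.0187 kN


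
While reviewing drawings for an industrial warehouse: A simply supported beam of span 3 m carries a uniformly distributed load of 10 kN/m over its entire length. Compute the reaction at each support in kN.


Total load = w * L = 10 * 3 = 30 kN
By symmetry, each reaction R = total / 2 = 30 / 2 = 15.0 kN

15.0 kN


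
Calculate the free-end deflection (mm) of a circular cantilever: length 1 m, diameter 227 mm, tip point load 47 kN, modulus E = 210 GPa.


I = pi * d^4 / 64 = pi * 227^4 / 64 = 130338682.73 mm^4
L = 1000.0 mm, P = 47000.0 N, E = 210000.0 MPa
delta = P * L^3 / (3 * E * I)
= 47000.0 * 1000.0^3 / (3 * 210000.0 * 130338682.73)
= 0.5724 mm

0.5724 mm


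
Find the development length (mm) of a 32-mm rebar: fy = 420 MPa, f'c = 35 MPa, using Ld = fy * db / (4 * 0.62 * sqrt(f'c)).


Ld = (fy * db) / (4 * 0.62 * sqrt(f'c))
= (420 * 32) / (4 * 0.62 * sqrt(35))
= 13440 / 14.6719
= 916.04 mm

916.04 mm


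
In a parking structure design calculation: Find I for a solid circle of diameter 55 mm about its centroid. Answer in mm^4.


r = d / 2 = 55 / 2 = 27.5 mm
I = pi * r^4 / 4 = pi * 27.5^4 / 4
= 449180.25 mm^4

449180.25 mm^4


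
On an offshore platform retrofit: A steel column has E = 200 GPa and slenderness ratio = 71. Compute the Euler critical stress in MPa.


sigma_cr = pi^2 * E / lambda^2
= 9.8696 * 200000.0 / 71^2
= 9.8696 * 200000.0 / 5041
= 391.5733 MPa

391.5733 MPa


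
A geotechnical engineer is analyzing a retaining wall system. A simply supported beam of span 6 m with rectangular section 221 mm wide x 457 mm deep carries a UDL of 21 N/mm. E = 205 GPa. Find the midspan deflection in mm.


I = 221 * 457^3 / 12 = 1757760204.42 mm^4
L = 6000.0 mm, w = 21 N/mm, E = 205000.0 MPa
delta = 5 * w * L^4 / (384 * E * I)
= 5 * 21 * 6000.0^4 / (384 * 205000.0 * 1757760204.42)
= 0.9834 mm

0.9834 mm


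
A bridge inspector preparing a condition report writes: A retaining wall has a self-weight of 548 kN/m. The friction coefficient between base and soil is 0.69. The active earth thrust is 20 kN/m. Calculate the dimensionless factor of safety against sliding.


Resisting force = mu * W = 0.69 * 548 = 378.12 kN/m
FOS = Resisting / Driving = 378.12 / 20
= 18.906 (dimensionless)

18.906 (dimensionless)


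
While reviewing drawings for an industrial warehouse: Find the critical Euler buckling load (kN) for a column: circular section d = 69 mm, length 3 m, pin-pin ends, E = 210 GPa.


I = pi * d^4 / 64 = 1112669.7 mm^4
L = 3000.0 mm
P_cr = pi^2 * E * I / L^2
= 9.8696 * 210000.0 * 1112669.7 / 3000.0^2
= 256237.56 N = 256.2376 kN

256.2376 kN


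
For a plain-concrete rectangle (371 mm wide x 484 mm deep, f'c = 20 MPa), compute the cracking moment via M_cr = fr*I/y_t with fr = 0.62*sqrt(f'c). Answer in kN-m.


fr = 0.62 * sqrt(20) = 0.62 * 4.4721 = 2.7727 MPa
I = 371 * 484^3 / 12 = 3505328698.67 mm^4
y_t = 242.0 mm
M_cr = fr * I / y_t = 2.7727 * 3505328698.67 / 242.0 N-mm
= 40.1624 kN-m

40.1624 kN-m


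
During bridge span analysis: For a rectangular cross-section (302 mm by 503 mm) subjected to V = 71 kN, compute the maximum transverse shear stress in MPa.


A = b * h = 302 * 503 = 151906 mm^2
V = 71 kN = 71000.0 N
tau_max = 1.5 * V / A = 1.5 * 71000.0 / 151906
= 0.7011 MPa

0.7011 MPa


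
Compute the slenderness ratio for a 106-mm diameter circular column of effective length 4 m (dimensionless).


Radius of gyration r = d / 4 = 106 / 4 = 26.5 mm
L_eff = 4000.0 mm
Slenderness ratio = L / r = 4000.0 / 26.5 = 150.94 (dimensionless)

150.94 (dimensionless)


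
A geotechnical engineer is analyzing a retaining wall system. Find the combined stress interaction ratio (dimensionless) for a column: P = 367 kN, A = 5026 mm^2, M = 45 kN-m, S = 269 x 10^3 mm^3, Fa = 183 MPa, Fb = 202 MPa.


f_a = P / A = 367000.0 / 5026 = 73.0203 MPa
f_b = M / S = 45000000.0 / 269000.0 = 167.2862 MPa
Ratio = f_a / Fa + f_b / Fb
= 73.0203 / 183 + 167.2862 / 202
= 1.2272 (dimensionless)

1.2272 (dimensionless)


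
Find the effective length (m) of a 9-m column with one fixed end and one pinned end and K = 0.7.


L_eff = K * L
= 0.7 * 9
= 6.3 m

6.3 m


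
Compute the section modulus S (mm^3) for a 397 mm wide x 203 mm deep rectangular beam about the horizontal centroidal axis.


S = b * h^2 / 6
= 397 * 203^2 / 6
= 397 * 41209 / 6
= 2726662.17 mm^3

2726662.17 mm^3


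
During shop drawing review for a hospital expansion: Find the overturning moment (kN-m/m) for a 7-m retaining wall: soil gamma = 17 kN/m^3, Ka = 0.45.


Pa = 0.5 * Ka * gamma * H^2
= 0.5 * 0.45 * 17 * 7^2
= 187.425 kN/m
Arm = H / 3 = 7 / 3 = 2.3333 m
Mo = Pa * arm = Pa * H / 3 = 187.425 * 7 / 3 = 437.325 kN-m/m

437.325 kN-m/m


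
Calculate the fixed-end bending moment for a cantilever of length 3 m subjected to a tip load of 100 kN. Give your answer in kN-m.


For a cantilever with a point load at the free end:
M_max = P * L = 100 * 3 = 300 kN-m

300 kN-m


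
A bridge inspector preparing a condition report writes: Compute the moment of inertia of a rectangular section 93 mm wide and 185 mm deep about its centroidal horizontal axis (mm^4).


I = b * h^3 / 12
= 93 * 185^3 / 12
= 93 * 6331625 / 12
= 49070093.75 mm^4

49070093.75 mm^4


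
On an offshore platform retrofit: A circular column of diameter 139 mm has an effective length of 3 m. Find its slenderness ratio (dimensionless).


Radius of gyration r = d / 4 = 139 / 4 = 34.75 mm
L_eff = 3000.0 mm
Slenderness ratio = L / r = 3000.0 / 34.75 = 86.33 (dimensionless)

86.33 (dimensionless)


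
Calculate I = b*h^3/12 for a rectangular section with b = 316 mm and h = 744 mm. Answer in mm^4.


I = b * h^3 / 12
= 316 * 744^3 / 12
= 316 * 411830784 / 12
= 10844877312.0 mm^4

10844877312.0 mm^4


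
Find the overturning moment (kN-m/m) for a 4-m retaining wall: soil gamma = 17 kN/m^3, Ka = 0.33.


Pa = 0.5 * Ka * gamma * H^2
= 0.5 * 0.33 * 17 * 4^2
= 44.88 kN/m
Arm = H / 3 = 4 / 3 = 1.3333 m
Mo = Pa * arm = Pa * H / 3 = 44.88 * 4 / 3 = 59.84 kN-m/m

59.84 kN-m/m


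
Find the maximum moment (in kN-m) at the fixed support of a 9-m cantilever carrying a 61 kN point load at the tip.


For a cantilever with a point load at the free end:
M_max = P * L = 61 * 9 = 549 kN-m

549 kN-m


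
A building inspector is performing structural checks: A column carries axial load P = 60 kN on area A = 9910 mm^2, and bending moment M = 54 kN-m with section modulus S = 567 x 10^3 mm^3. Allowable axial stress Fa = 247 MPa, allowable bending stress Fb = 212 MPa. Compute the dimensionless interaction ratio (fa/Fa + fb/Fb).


f_a = P / A = 60000.0 / 9910 = 6.0545 MPa
f_b = M / S = 54000000.0 / 567000.0 = 95.2381 MPa
Ratio = f_a / Fa + f_b / Fb
= 6.0545 / 247 + 95.2381 / 212
= 0.4737 (dimensionless)

0.4737 (dimensionless)


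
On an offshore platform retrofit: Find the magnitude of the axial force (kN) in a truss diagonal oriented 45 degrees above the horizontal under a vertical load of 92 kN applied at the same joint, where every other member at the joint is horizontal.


At the joint, only the diagonal has a vertical component, so vertical equilibrium gives:
F * sin(45) = 92
F = 92 / sin(45)
= 92 / 0.707107
= 130.11 kN

130.11 kN


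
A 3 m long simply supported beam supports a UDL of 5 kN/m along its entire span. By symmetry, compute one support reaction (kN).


Total load = w * L = 5 * 3 = 15 kN
By symmetry, each reaction R = total / 2 = 15 / 2 = 7.5 kN

7.5 kN


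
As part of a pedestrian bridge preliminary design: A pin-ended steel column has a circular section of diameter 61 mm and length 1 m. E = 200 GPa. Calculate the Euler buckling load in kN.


I = pi * d^4 / 64 = 679656.13 mm^4
L = 1000.0 mm
P_cr = pi^2 * E * I / L^2
= 9.8696 * 200000.0 * 679656.13 / 1000.0^2
= 1341587.43 N = 1341.5874 kN

1341.5874 kN


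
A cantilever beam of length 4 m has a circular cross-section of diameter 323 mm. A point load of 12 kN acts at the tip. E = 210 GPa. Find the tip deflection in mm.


I = pi * d^4 / 64 = pi * 323^4 / 64 = 534293619.67 mm^4
L = 4000.0 mm, P = 12000.0 N, E = 210000.0 MPa
delta = P * L^3 / (3 * E * I)
= 12000.0 * 4000.0^3 / (3 * 210000.0 * 534293619.67)
= 2.2816 mm

2.2816 mm


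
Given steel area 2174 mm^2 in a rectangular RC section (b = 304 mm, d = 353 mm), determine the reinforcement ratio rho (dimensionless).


rho = As / (b * d)
= 2174 / (304 * 353)
= 2174 / 107312
= 0.020259 (dimensionless)

0.020259 (dimensionless)


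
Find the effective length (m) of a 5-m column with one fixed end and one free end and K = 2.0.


L_eff = K * L
= 2.0 * 5
= 10.0 m

10.0 m


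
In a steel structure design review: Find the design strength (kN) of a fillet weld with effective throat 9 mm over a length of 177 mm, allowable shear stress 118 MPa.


Strength = throat * length * allowable stress
= 9 * 177 * 118 N
= 187974 N
= 187.97 kN

187.97 kN


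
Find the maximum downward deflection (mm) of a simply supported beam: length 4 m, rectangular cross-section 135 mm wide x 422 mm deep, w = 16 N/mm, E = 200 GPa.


I = 135 * 422^3 / 12 = 845453790.0 mm^4
L = 4000.0 mm, w = 16 N/mm, E = 200000.0 MPa
delta = 5 * w * L^4 / (384 * E * I)
= 5 * 16 * 4000.0^4 / (384 * 200000.0 * 845453790.0)
= 0.3154 mm

0.3154 mm


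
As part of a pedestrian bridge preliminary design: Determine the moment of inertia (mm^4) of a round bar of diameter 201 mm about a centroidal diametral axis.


r = d / 2 = 201 / 2 = 100.5 mm
I = pi * r^4 / 4 = pi * 100.5^4 / 4
= 80122432.96 mm^4

80122432.96 mm^4


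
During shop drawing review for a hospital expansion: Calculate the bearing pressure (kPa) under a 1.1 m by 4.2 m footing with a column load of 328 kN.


A = 1.1 * 4.2 = 4.62 m^2
q = P / A = 328 / 4.62
= 70.9957 kPa

70.9957 kPa


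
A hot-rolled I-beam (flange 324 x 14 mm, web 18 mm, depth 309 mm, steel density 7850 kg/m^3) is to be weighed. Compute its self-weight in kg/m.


A_flanges = 2 * 324 * 14 = 9072 mm^2
A_web = (309 - 2 * 14) * 18 = 5058 mm^2
A_total = 9072 + 5058 = 14130 mm^2 = 0.014130 m^2
Weight = rho * A = 7850 * 0.014130 = 110.9205 kg/m

110.9205 kg/m


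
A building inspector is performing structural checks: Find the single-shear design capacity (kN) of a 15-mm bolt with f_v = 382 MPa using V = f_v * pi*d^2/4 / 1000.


A = pi * d^2 / 4 = pi * 15^2 / 4 = 176.7146 mm^2
V = f_v * A / 1000 = 382 * 176.7146 / 1000
= 67.505 kN

67.505 kN


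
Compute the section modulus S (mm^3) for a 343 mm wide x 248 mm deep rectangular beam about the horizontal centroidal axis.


S = b * h^2 / 6
= 343 * 248^2 / 6
= 343 * 61504 / 6
= 3515978.67 mm^3

3515978.67 mm^3


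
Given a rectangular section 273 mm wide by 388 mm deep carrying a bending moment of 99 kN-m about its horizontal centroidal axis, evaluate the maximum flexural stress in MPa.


I = b * h^3 / 12 = 273 * 388^3 / 12 = 1328851888.0 mm^4
y = h / 2 = 388 / 2 = 194.0 mm
M = 99 kN-m = 99000000.0 N-mm
sigma = M * y / I = 99000000.0 * 194.0 / 1328851888.0
= 14.45 MPa

14.45 MPa


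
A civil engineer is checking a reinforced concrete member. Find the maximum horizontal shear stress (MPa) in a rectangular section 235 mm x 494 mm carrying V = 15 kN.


A = b * h = 235 * 494 = 116090 mm^2
V = 15 kN = 15000.0 N
tau_max = 1.5 * V / A = 1.5 * 15000.0 / 116090
= 0.1938 MPa

0.1938 MPa


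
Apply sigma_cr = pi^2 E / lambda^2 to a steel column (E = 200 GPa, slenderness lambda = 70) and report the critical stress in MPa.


sigma_cr = pi^2 * E / lambda^2
= 9.8696 * 200000.0 / 70^2
= 9.8696 * 200000.0 / 4900
= 402.841 MPa

402.841 MPa


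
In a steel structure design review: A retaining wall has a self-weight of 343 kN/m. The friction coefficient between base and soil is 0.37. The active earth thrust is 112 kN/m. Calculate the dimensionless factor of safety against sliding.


Resisting force = mu * W = 0.37 * 343 = 126.91 kN/m
FOS = Resisting / Driving = 126.91 / 112
= 1.1331 (dimensionless)

1.1331 (dimensionless)


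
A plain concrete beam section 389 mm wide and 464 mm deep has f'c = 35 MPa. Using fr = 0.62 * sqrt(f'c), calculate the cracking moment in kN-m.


fr = 0.62 * sqrt(35) = 0.62 * 5.9161 = 3.668 MPa
I = 389 * 464^3 / 12 = 3238338901.33 mm^4
y_t = 232.0 mm
M_cr = fr * I / y_t = 3.668 * 3238338901.33 / 232.0 N-mm
= 51.1988 kN-m

51.1988 kN-m


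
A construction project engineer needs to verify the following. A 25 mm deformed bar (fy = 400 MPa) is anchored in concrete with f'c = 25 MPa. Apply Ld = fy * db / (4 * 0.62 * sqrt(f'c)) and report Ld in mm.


Ld = (fy * db) / (4 * 0.62 * sqrt(f'c))
= (400 * 25) / (4 * 0.62 * sqrt(25))
= 10000 / 12.4
= 806.45 mm

806.45 mm


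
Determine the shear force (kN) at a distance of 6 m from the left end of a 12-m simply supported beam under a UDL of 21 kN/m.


R_A = w * L / 2 = 21 * 12 / 2 = 126.0 kN
V(x) = R_A - w * x = 126.0 - 21 * 6
= 0.0 kN

0.0 kN


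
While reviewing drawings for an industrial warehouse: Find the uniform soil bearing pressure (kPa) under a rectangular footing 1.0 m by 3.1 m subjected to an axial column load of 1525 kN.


A = 1.0 * 3.1 = 3.1 m^2
q = P / A = 1525 / 3.1
= 491.9355 kPa

491.9355 kPa


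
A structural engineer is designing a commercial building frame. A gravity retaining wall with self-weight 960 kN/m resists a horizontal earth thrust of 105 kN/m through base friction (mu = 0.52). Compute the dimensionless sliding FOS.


Resisting force = mu * W = 0.52 * 960 = 499.2 kN/m
FOS = Resisting / Driving = 499.2 / 105
= 4.7543 (dimensionless)

4.7543 (dimensionless)


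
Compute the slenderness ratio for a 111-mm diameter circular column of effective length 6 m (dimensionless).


Radius of gyration r = d / 4 = 111 / 4 = 27.75 mm
L_eff = 6000.0 mm
Slenderness ratio = L / r = 6000.0 / 27.75 = 216.22 (dimensionless)

216.22 (dimensionless)


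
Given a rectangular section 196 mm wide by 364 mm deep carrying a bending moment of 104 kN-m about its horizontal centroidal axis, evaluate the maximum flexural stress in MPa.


I = b * h^3 / 12 = 196 * 364^3 / 12 = 787732885.33 mm^4
y = h / 2 = 364 / 2 = 182.0 mm
M = 104 kN-m = 104000000.0 N-mm
sigma = M * y / I = 104000000.0 * 182.0 / 787732885.33
= 24.03 MPa

24.03 MPa


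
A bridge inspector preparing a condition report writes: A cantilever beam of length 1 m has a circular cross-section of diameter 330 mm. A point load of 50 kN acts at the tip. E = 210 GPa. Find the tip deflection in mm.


I = pi * d^4 / 64 = pi * 330^4 / 64 = 582137609.58 mm^4
L = 1000.0 mm, P = 50000.0 N, E = 210000.0 MPa
delta = P * L^3 / (3 * E * I)
= 50000.0 * 1000.0^3 / (3 * 210000.0 * 582137609.58)
= 0.1363 mm

0.1363 mm


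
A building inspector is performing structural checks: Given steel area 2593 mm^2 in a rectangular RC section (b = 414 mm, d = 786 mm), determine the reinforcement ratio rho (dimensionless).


rho = As / (b * d)
= 2593 / (414 * 786)
= 2593 / 325404
= 0.007969 (dimensionless)

0.007969 (dimensionless)


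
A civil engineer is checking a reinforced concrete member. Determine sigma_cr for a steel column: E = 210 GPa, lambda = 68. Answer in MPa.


sigma_cr = pi^2 * E / lambda^2
= 9.8696 * 210000.0 / 68^2
= 9.8696 * 210000.0 / 4624
= 448.2303 MPa

448.2303 MPa


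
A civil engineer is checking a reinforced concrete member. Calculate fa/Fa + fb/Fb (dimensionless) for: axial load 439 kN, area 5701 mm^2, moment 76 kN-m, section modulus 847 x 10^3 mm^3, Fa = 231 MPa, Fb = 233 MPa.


f_a = P / A = 439000.0 / 5701 = 77.004 MPa
f_b = M / S = 76000000.0 / 847000.0 = 89.7285 MPa
Ratio = f_a / Fa + f_b / Fb
= 77.004 / 231 + 89.7285 / 233
= 0.7185 (dimensionless)

0.7185 (dimensionless)


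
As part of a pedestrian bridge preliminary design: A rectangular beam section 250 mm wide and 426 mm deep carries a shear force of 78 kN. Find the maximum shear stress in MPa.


A = b * h = 250 * 426 = 106500 mm^2
V = 78 kN = 78000.0 N
tau_max = 1.5 * V / A = 1.5 * 78000.0 / 106500
= 1.0986 MPa

1.0986 MPa


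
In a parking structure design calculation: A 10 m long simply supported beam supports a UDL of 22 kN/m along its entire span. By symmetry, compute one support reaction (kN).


Total load = w * L = 22 * 10 = 220 kN
By symmetry, each reaction R = total / 2 = 220 / 2 = 110.0 kN

110.0 kN


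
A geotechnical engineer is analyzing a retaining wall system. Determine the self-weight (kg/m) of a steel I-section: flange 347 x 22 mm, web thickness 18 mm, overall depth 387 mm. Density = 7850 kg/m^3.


A_flanges = 2 * 347 * 22 = 15268 mm^2
A_web = (387 - 2 * 22) * 18 = 6174 mm^2
A_total = 15268 + 6174 = 21442 mm^2 = 0.021442 m^2
Weight = rho * A = 7850 * 0.021442 = 168.3197 kg/m

168.3197 kg/m


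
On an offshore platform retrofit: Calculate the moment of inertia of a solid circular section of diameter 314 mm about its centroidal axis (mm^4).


r = d / 2 = 314 / 2 = 157.0 mm
I = pi * r^4 / 4 = pi * 157.0^4 / 4
= 477186876.19 mm^4

477186876.19 mm^4


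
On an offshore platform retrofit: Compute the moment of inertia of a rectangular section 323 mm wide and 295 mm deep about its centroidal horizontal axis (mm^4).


I = b * h^3 / 12
= 323 * 295^3 / 12
= 323 * 25672375 / 12
= 691014760.42 mm^4

691014760.42 mm^4


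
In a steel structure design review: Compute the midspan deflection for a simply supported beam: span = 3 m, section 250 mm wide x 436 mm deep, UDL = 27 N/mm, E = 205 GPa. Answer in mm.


I = 250 * 436^3 / 12 = 1726705333.33 mm^4
L = 3000.0 mm, w = 27 N/mm, E = 205000.0 MPa
delta = 5 * w * L^4 / (384 * E * I)
= 5 * 27 * 3000.0^4 / (384 * 205000.0 * 1726705333.33)
= 0.0804 mm

0.0804 mm


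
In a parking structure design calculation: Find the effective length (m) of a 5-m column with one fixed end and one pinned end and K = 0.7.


L_eff = K * L
= 0.7 * 5
= 3.5 m

3.5 m


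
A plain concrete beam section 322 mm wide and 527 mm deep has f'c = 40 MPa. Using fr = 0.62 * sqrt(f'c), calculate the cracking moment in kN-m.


fr = 0.62 * sqrt(40) = 0.62 * 6.3246 = 3.9212 MPa
I = 322 * 527^3 / 12 = 3927412077.17 mm^4
y_t = 263.5 mm
M_cr = fr * I / y_t = 3.9212 * 3927412077.17 / 263.5 N-mm
= 58.445 kN-m

58.445 kN-m


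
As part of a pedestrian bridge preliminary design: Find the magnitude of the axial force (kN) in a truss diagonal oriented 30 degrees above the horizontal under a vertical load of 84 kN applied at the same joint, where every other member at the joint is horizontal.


At the joint, only the diagonal has a vertical component, so vertical equilibrium gives:
F * sin(30) = 84
F = 84 / sin(30)
= 84 / 0.5
= 168.0 kN

168.0 kN


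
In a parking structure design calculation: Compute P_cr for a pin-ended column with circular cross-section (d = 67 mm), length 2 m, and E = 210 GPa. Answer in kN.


I = pi * d^4 / 64 = 989165.84 mm^4
L = 2000.0 mm
P_cr = pi^2 * E * I / L^2
= 9.8696 * 210000.0 * 989165.84 / 2000.0^2
= 512540.46 N = 512.5405 kN

512.5405 kN


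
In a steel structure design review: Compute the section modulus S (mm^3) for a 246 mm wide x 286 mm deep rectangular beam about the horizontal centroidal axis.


S = b * h^2 / 6
= 246 * 286^2 / 6
= 246 * 81796 / 6
= 3353636.0 mm^3

3353636.0 mm^3


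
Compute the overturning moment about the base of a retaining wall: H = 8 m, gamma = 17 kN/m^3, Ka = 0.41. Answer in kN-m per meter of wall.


Pa = 0.5 * Ka * gamma * H^2
= 0.5 * 0.41 * 17 * 8^2
= 223.04 kN/m
Arm = H / 3 = 8 / 3 = 2.6667 m
Mo = Pa * arm = Pa * H / 3 = 223.04 * 8 / 3 = 594.7733 kN-m/m

594.7733 kN-m/m


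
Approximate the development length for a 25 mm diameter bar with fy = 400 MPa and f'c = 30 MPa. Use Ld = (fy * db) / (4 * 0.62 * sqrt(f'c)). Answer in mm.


Ld = (fy * db) / (4 * 0.62 * sqrt(f'c))
= (400 * 25) / (4 * 0.62 * sqrt(30))
= 10000 / 13.5835
= 736.19 mm

736.19 mm


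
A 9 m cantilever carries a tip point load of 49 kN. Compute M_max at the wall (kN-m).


For a cantilever with a point load at the free end:
M_max = P * L = 49 * 9 = 441 kN-m

441 kN-m


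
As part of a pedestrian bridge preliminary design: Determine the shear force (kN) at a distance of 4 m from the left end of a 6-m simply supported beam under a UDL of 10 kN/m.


R_A = w * L / 2 = 10 * 6 / 2 = 30.0 kN
V(x) = R_A - w * x = 30.0 - 10 * 4
= -10.0 kN

-10.0 kN


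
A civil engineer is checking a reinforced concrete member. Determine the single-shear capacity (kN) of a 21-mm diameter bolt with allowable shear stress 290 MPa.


A = pi * d^2 / 4 = pi * 21^2 / 4 = 346.3606 mm^2
V = f_v * A / 1000 = 290 * 346.3606 / 1000
= 100.4446 kN

100.4446 kN


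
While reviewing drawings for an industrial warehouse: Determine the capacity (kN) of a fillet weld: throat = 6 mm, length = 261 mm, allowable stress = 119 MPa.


Strength = throat * length * allowable stress
= 6 * 261 * 119 N
= 186354 N
= 186.35 kN

186.35 kN


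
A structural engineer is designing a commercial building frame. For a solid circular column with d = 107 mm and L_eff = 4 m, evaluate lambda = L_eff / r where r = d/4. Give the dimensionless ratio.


Radius of gyration r = d / 4 = 107 / 4 = 26.75 mm
L_eff = 4000.0 mm
Slenderness ratio = L / r = 4000.0 / 26.75 = 149.53 (dimensionless)

149.53 (dimensionless)


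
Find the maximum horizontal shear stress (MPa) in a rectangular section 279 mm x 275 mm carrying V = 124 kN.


A = b * h = 279 * 275 = 76725 mm^2
V = 124 kN = 124000.0 N
tau_max = 1.5 * V / A = 1.5 * 124000.0 / 76725
= 2.4242 MPa

2.4242 MPa


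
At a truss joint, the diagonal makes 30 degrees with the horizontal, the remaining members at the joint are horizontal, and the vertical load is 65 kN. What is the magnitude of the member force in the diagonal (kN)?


At the joint, only the diagonal has a vertical component, so vertical equilibrium gives:
F * sin(30) = 65
F = 65 / sin(30)
= 65 / 0.5
= 130.0 kN

130.0 kN


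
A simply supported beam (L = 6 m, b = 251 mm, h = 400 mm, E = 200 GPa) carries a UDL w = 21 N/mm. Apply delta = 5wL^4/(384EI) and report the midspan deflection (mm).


I = 251 * 400^3 / 12 = 1338666666.67 mm^4
L = 6000.0 mm, w = 21 N/mm, E = 200000.0 MPa
delta = 5 * w * L^4 / (384 * E * I)
= 5 * 21 * 6000.0^4 / (384 * 200000.0 * 1338666666.67)
= 1.3236 mm

1.3236 mm


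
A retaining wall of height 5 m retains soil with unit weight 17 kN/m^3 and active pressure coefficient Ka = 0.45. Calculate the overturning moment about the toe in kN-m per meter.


Pa = 0.5 * Ka * gamma * H^2
= 0.5 * 0.45 * 17 * 5^2
= 95.625 kN/m
Arm = H / 3 = 5 / 3 = 1.6667 m
Mo = Pa * arm = Pa * H / 3 = 95.625 * 5 / 3 = 159.375 kN-m/m

159.375 kN-m/m


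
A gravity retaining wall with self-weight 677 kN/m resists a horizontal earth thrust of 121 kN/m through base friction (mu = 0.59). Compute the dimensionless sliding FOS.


Resisting force = mu * W = 0.59 * 677 = 399.43 kN/m
FOS = Resisting / Driving = 399.43 / 121
= 3.3011 (dimensionless)

3.3011 (dimensionless)


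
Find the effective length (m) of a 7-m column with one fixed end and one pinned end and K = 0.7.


L_eff = K * L
= 0.7 * 7
= 4.9 m

4.9 m


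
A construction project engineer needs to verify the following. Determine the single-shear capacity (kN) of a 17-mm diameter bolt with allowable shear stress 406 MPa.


A = pi * d^2 / 4 = pi * 17^2 / 4 = 226.9801 mm^2
V = f_v * A / 1000 = 406 * 226.9801 / 1000
= 92.1539 kN

92.1539 kN


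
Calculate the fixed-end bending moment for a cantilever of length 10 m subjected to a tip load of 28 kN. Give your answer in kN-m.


For a cantilever with a point load at the free end:
M_max = P * L = 28 * 10 = 280 kN-m

280 kN-m


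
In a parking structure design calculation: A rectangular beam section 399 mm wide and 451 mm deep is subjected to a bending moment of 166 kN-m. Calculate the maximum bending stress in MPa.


I = b * h^3 / 12 = 399 * 451^3 / 12 = 3050150545.75 mm^4
y = h / 2 = 451 / 2 = 225.5 mm
M = 166 kN-m = 166000000.0 N-mm
sigma = M * y / I = 166000000.0 * 225.5 / 3050150545.75
= 12.27 MPa

12.27 MPa


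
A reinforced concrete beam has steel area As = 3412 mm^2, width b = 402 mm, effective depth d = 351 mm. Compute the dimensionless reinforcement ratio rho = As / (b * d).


rho = As / (b * d)
= 3412 / (402 * 351)
= 3412 / 141102
= 0.024181 (dimensionless)

0.024181 (dimensionless)


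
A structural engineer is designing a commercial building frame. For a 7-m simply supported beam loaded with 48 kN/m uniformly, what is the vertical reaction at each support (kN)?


Total load = w * L = 48 * 7 = 336 kN
By symmetry, each reaction R = total / 2 = 336 / 2 = 168.0 kN

168.0 kN


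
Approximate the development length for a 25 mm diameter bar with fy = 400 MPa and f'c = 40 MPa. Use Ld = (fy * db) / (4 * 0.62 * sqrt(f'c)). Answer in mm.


Ld = (fy * db) / (4 * 0.62 * sqrt(f'c))
= (400 * 25) / (4 * 0.62 * sqrt(40))
= 10000 / 15.6849
= 637.56 mm

637.56 mm


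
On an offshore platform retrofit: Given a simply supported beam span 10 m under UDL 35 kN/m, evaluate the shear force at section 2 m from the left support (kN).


R_A = w * L / 2 = 35 * 10 / 2 = 175.0 kN
V(x) = R_A - w * x = 175.0 - 35 * 2
= 105.0 kN

105.0 kN


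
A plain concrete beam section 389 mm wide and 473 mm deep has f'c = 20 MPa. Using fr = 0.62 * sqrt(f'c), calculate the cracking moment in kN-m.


fr = 0.62 * sqrt(20) = 0.62 * 4.4721 = 2.7727 MPa
I = 389 * 473^3 / 12 = 3430455401.08 mm^4
y_t = 236.5 mm
M_cr = fr * I / y_t = 2.7727 * 3430455401.08 / 236.5 N-mm
= 40.2186 kN-m

40.2186 kN-m


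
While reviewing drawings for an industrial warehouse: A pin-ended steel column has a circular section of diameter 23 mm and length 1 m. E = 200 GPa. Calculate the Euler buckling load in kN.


I = pi * d^4 / 64 = 13736.66 mm^4
L = 1000.0 mm
P_cr = pi^2 * E * I / L^2
= 9.8696 * 200000.0 * 13736.66 / 1000.0^2
= 27115.09 N = 27.1151 kN

27.1151 kN


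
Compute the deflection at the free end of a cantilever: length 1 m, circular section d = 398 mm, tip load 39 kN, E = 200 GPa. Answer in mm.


I = pi * d^4 / 64 = pi * 398^4 / 64 = 1231692188.23 mm^4
L = 1000.0 mm, P = 39000.0 N, E = 200000.0 MPa
delta = P * L^3 / (3 * E * I)
= 39000.0 * 1000.0^3 / (3 * 200000.0 * 1231692188.23)
= 0.0528 mm

0.0528 mm


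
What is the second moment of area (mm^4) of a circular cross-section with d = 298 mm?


r = d / 2 = 298 / 2 = 149.0 mm
I = pi * r^4 / 4 = pi * 149.0^4 / 4
= 387110503.31 mm^4

387110503.31 mm^4


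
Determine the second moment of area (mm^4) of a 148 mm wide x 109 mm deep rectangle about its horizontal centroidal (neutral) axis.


I = b * h^3 / 12
= 148 * 109^3 / 12
= 148 * 1295029 / 12
= 15972024.33 mm^4

15972024.33 mm^4


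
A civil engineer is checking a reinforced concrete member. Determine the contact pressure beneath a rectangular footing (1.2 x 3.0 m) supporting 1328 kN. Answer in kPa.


A = 1.2 * 3.0 = 3.6 m^2
q = P / A = 1328 / 3.6
= 368.8889 kPa

368.8889 kPa


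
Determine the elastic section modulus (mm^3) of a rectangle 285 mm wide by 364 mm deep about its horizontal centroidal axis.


S = b * h^2 / 6
= 285 * 364^2 / 6
= 285 * 132496 / 6
= 6293560.0 mm^3

6293560.0 mm^3


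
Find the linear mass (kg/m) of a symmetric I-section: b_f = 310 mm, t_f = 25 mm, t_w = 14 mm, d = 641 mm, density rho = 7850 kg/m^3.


A_flanges = 2 * 310 * 25 = 15500 mm^2
A_web = (641 - 2 * 25) * 14 = 8274 mm^2
A_total = 15500 + 8274 = 23774 mm^2 = 0.023774 m^2
Weight = rho * A = 7850 * 0.023774 = 186.6259 kg/m

186.6259 kg/m


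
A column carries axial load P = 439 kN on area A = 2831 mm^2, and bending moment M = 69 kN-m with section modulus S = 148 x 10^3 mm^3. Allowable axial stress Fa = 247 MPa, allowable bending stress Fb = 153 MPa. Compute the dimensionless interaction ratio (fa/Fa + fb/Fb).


f_a = P / A = 439000.0 / 2831 = 155.0689 MPa
f_b = M / S = 69000000.0 / 148000.0 = 466.2162 MPa
Ratio = f_a / Fa + f_b / Fb
= 155.0689 / 247 + 466.2162 / 153
= 3.675 (dimensionless)

3.675 (dimensionless)


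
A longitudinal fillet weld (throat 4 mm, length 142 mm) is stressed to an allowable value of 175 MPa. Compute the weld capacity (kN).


Strength = throat * length * allowable stress
= 4 * 142 * 175 N
= 99400 N
= 99.4 kN

99.4 kN


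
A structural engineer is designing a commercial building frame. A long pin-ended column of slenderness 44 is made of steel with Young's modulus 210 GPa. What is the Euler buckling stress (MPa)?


sigma_cr = pi^2 * E / lambda^2
= 9.8696 * 210000.0 / 44^2
= 9.8696 * 210000.0 / 1936
= 1070.5666 MPa

1070.5666 MPa


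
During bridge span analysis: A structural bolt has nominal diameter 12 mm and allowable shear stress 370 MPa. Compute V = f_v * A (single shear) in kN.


A = pi * d^2 / 4 = pi * 12^2 / 4 = 113.0973 mm^2
V = f_v * A / 1000 = 370 * 113.0973 / 1000
= 41.846 kN

41.846 kN


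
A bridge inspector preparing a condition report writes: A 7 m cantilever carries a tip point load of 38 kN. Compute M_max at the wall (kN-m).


For a cantilever with a point load at the free end:
M_max = P * L = 38 * 7 = 266 kN-m

266 kN-m


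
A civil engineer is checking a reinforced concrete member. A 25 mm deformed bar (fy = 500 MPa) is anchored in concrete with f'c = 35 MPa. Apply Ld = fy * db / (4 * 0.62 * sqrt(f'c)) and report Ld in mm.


Ld = (fy * db) / (4 * 0.62 * sqrt(f'c))
= (500 * 25) / (4 * 0.62 * sqrt(35))
= 12500 / 14.6719
= 851.97 mm

851.97 mm


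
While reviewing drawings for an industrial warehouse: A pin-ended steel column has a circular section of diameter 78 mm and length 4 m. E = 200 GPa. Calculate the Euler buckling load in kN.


I = pi * d^4 / 64 = 1816972.31 mm^4
L = 4000.0 mm
P_cr = pi^2 * E * I / L^2
= 9.8696 * 200000.0 * 1816972.31 / 4000.0^2
= 224159.97 N = 224.16 kN

224.16 kN


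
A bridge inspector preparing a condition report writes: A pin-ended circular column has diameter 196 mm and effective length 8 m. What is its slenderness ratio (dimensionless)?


Radius of gyration r = d / 4 = 196 / 4 = 49.0 mm
L_eff = 8000.0 mm
Slenderness ratio = L / r = 8000.0 / 49.0 = 163.27 (dimensionless)

163.27 (dimensionless)


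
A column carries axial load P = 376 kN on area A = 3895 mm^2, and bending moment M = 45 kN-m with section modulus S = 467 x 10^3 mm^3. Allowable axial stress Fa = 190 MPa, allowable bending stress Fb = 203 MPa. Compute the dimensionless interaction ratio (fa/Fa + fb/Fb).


f_a = P / A = 376000.0 / 3895 = 96.534 MPa
f_b = M / S = 45000000.0 / 467000.0 = 96.3597 MPa
Ratio = f_a / Fa + f_b / Fb
= 96.534 / 190 + 96.3597 / 203
= 0.9828 (dimensionless)

0.9828 (dimensionless)


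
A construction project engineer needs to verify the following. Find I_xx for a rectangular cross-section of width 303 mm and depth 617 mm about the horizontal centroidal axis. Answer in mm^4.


I = b * h^3 / 12
= 303 * 617^3 / 12
= 303 * 234885113 / 12
= 5930849103.25 mm^4

5930849103.25 mm^4


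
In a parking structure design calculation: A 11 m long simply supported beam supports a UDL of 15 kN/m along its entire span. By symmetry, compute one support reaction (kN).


Total load = w * L = 15 * 11 = 165 kN
By symmetry, each reaction R = total / 2 = 165 / 2 = 82.5 kN

82.5 kN


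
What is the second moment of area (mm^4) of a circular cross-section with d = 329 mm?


r = d / 2 = 329 / 2 = 164.5 mm
I = pi * r^4 / 4 = pi * 164.5^4 / 4
= 575113405.09 mm^4

575113405.09 mm^4


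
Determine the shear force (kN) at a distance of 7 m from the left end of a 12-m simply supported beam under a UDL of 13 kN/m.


R_A = w * L / 2 = 13 * 12 / 2 = 78.0 kN
V(x) = R_A - w * x = 78.0 - 13 * 7
= -13.0 kN

-13.0 kN


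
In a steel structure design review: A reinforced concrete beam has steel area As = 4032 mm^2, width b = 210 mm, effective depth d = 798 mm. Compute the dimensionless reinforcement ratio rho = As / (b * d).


rho = As / (b * d)
= 4032 / (210 * 798)
= 4032 / 167580
= 0.02406 (dimensionless)

0.02406 (dimensionless)


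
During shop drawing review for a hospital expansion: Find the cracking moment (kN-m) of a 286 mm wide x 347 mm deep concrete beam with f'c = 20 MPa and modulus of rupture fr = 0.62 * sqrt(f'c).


fr = 0.62 * sqrt(20) = 0.62 * 4.4721 = 2.7727 MPa
I = 286 * 347^3 / 12 = 995802498.17 mm^4
y_t = 173.5 mm
M_cr = fr * I / y_t = 2.7727 * 995802498.17 / 173.5 N-mm
= 15.914 kN-m

15.914 kN-m


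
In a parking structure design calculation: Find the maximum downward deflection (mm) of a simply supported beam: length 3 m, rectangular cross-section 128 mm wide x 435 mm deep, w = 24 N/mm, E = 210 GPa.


I = 128 * 435^3 / 12 = 878004000.0 mm^4
L = 3000.0 mm, w = 24 N/mm, E = 210000.0 MPa
delta = 5 * w * L^4 / (384 * E * I)
= 5 * 24 * 3000.0^4 / (384 * 210000.0 * 878004000.0)
= 0.1373 mm

0.1373 mm


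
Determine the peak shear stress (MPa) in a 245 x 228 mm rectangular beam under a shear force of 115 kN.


A = b * h = 245 * 228 = 55860 mm^2
V = 115 kN = 115000.0 N
tau_max = 1.5 * V / A = 1.5 * 115000.0 / 55860
= 3.0881 MPa

3.0881 MPa


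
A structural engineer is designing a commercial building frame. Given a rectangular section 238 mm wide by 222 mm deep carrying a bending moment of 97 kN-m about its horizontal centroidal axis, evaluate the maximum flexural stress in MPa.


I = b * h^3 / 12 = 238 * 222^3 / 12 = 216997452.0 mm^4
y = h / 2 = 222 / 2 = 111.0 mm
M = 97 kN-m = 97000000.0 N-mm
sigma = M * y / I = 97000000.0 * 111.0 / 216997452.0
= 49.62 MPa

49.62 MPa


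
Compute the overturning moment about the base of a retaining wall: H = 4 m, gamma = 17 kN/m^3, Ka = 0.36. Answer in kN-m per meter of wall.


Pa = 0.5 * Ka * gamma * H^2
= 0.5 * 0.36 * 17 * 4^2
= 48.96 kN/m
Arm = H / 3 = 4 / 3 = 1.3333 m
Mo = Pa * arm = Pa * H / 3 = 48.96 * 4 / 3 = 65.28 kN-m/m

65.28 kN-m/m


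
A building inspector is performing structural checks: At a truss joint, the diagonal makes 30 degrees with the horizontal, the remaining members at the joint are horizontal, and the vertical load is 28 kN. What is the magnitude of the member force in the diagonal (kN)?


At the joint, only the diagonal has a vertical component, so vertical equilibrium gives:
F * sin(30) = 28
F = 28 / sin(30)
= 28 / 0.5
= 56.0 kN

56.0 kN


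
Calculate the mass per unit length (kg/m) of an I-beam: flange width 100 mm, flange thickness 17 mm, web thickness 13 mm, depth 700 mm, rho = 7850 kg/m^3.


A_flanges = 2 * 100 * 17 = 3400 mm^2
A_web = (700 - 2 * 17) * 13 = 8658 mm^2
A_total = 3400 + 8658 = 12058 mm^2 = 0.012058 m^2
Weight = rho * A = 7850 * 0.012058 = 94.6553 kg/m

94.6553 kg/m


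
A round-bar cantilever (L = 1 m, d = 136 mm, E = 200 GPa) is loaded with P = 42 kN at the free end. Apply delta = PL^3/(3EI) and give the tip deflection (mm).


I = pi * d^4 / 64 = pi * 136^4 / 64 = 16792893.44 mm^4
L = 1000.0 mm, P = 42000.0 N, E = 200000.0 MPa
delta = P * L^3 / (3 * E * I)
= 42000.0 * 1000.0^3 / (3 * 200000.0 * 16792893.44)
= 4.1684 mm

4.1684 mm
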